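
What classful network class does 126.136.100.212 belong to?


First octet: 126
Binary: 01111110
0xxxxxxx -> Class A (1-126)
Class A, default mask 255.0.0.0 (/8)


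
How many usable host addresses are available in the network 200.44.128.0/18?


Host bits = 32 - 18 = 14
Total addresses = 2^14 = 16384
Usable = total - 2 (network and broadcast)
Usable hosts: 16382


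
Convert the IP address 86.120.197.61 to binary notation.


86 = 01010110
120 = 01111000
197 = 11000101
61 = 00111101
Binary: 01010110.01111000.11000101.00111101


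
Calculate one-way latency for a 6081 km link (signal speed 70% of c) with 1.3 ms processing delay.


Speed = 0.7 * 3e5 km/s = 210000 km/s
Propagation delay = 6081 / 210000 = 0.029 s = 28.9571 ms
Processing delay = 1.3 ms
Total one-way latency = 30.2571 ms


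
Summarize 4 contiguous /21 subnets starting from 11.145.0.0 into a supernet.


Original prefix: /21
Number of subnets: 4 = 2^2
New prefix = 21 - 2 = 19
Supernet: 11.145.0.0/19


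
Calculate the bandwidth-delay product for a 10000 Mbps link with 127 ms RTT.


BDP = bandwidth * RTT
= 10000 Mbps * 127 ms
= 10000 * 1e6 * 127 / 1000 bits
= 1270000000 bits
= 158750000 bytes
= 155029.2969 KB
BDP = 1270000000 bits (158750000 bytes)


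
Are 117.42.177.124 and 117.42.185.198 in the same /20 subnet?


Mask: 255.255.240.0
117.42.177.124 AND mask = 117.42.176.0
117.42.185.198 AND mask = 117.42.176.0
Yes, same subnet (117.42.176.0)


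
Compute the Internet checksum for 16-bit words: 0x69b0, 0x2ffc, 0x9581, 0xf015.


Sum all words (with carry folding):
+ 0x69b0 = 0x69b0
+ 0x2ffc = 0x99ac
+ 0x9581 = 0x2f2e
+ 0xf015 = 0x1f44
One's complement: ~0x1f44
Checksum = 0xe0bb


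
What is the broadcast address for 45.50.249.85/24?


Network: 45.50.249.0/24
Host bits = 8
Set all host bits to 1:
Broadcast: 45.50.249.255


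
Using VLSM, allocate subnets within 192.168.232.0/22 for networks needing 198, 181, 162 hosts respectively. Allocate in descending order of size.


198 hosts -> /24 (254 usable): 192.168.232.0/24
181 hosts -> /24 (254 usable): 192.168.233.0/24
162 hosts -> /24 (254 usable): 192.168.234.0/24
Allocation: 192.168.232.0/24 (198 hosts, 254 usable); 192.168.233.0/24 (181 hosts, 254 usable); 192.168.234.0/24 (162 hosts, 254 usable)


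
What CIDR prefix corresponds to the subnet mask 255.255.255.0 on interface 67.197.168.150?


Binary: 11111111.11111111.11111111.00000000
Count leading 1s
Prefix: /24


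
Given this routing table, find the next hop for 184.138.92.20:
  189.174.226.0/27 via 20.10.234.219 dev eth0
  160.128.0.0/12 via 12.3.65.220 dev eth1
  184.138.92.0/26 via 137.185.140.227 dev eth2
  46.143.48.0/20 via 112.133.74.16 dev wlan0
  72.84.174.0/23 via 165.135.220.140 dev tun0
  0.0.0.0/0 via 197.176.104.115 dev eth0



Longest prefix match for 184.138.92.20:
  /27 189.174.226.0: no
  /12 160.128.0.0: no
  /26 184.138.92.0: MATCH
  /20 46.143.48.0: no
  /23 72.84.174.0: no
  /0 0.0.0.0: MATCH
Selected: next-hop 137.185.140.227 via eth2 (matched /26)


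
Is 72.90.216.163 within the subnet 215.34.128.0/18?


Subnet network: 215.34.128.0
Test IP AND mask: 72.90.192.0
No, 72.90.216.163 is not in 215.34.128.0/18


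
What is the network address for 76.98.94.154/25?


IP:   01001100.01100010.01011110.10011010
Mask: 11111111.11111111.11111111.10000000
AND operation:
Net:  01001100.01100010.01011110.10000000
Network: 76.98.94.128/25


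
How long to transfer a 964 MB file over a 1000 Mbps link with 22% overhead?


Effective throughput = 1000 * (1 - 22/100) = 780 Mbps
File size in Mb = 964 * 8 = 7712 Mb
Time = 7712 / 780
Time = 9.8872 seconds


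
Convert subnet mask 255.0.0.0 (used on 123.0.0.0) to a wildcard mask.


Subnet mask: 255.0.0.0
Wildcard = 255.255.255.255 - subnet mask
255 - 255 = 0
255 - 0 = 255
255 - 0 = 255
255 - 0 = 255
Wildcard: 0.255.255.255


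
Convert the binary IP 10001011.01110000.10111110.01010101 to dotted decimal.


10001011 = 139
01110000 = 112
10111110 = 190
01010101 = 85
IP: 139.112.190.85


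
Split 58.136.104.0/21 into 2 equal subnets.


New prefix = 21 + 1 = 22
Each subnet has 1024 addresses
  58.136.104.0/22
  58.136.108.0/22
Subnets: 58.136.104.0/22, 58.136.108.0/22


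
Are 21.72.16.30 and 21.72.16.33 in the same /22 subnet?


Mask: 255.255.252.0
21.72.16.30 AND mask = 21.72.16.0
21.72.16.33 AND mask = 21.72.16.0
Yes, same subnet (21.72.16.0)


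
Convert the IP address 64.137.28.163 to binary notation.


64 = 01000000
137 = 10001001
28 = 00011100
163 = 10100011
Binary: 01000000.10001001.00011100.10100011


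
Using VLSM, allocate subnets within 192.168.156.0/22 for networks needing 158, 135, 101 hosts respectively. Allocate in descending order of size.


158 hosts -> /24 (254 usable): 192.168.156.0/24
135 hosts -> /24 (254 usable): 192.168.157.0/24
101 hosts -> /25 (126 usable): 192.168.158.0/25
Allocation: 192.168.156.0/24 (158 hosts, 254 usable); 192.168.157.0/24 (135 hosts, 254 usable); 192.168.158.0/25 (101 hosts, 126 usable)


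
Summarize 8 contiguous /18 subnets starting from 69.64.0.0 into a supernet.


Original prefix: /18
Number of subnets: 8 = 2^3
New prefix = 18 - 3 = 15
Supernet: 69.64.0.0/15


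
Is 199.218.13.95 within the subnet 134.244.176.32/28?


Subnet network: 134.244.176.32
Test IP AND mask: 199.218.13.80
No, 199.218.13.95 is not in 134.244.176.32/28


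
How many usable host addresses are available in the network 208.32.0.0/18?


Host bits = 32 - 18 = 14
Total addresses = 2^14 = 16384
Usable = total - 2 (network and broadcast)
Usable hosts: 16382


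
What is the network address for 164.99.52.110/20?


IP:   10100100.01100011.00110100.01101110
Mask: 11111111.11111111.11110000.00000000
AND operation:
Net:  10100100.01100011.00110000.00000000
Network: 164.99.48.0/20


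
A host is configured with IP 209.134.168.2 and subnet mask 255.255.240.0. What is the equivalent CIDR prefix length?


Binary: 11111111.11111111.11110000.00000000
Count leading 1s
Prefix: /20


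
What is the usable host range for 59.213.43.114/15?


Network: 59.212.0.0
Broadcast: 59.213.255.255
First usable = network + 1
Last usable = broadcast - 1
Range: 59.212.0.1 to 59.213.255.254


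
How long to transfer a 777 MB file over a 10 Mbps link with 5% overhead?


Effective throughput = 10 * (1 - 5/100) = 9.5 Mbps
File size in Mb = 777 * 8 = 6216 Mb
Time = 6216 / 9.5
Time = 654.3158 seconds


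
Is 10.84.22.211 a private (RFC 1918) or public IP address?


RFC 1918 private ranges:
  10.0.0.0/8 (10.0.0.0 - 10.255.255.255)
  172.16.0.0/12 (172.16.0.0 - 172.31.255.255)
  192.168.0.0/16 (192.168.0.0 - 192.168.255.255)
Private (in 10.0.0.0/8)


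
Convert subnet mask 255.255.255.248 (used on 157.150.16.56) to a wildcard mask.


Subnet mask: 255.255.255.248
Wildcard = 255.255.255.255 - subnet mask
255 - 255 = 0
255 - 255 = 0
255 - 255 = 0
255 - 248 = 7
Wildcard: 0.0.0.7


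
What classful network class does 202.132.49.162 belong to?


First octet: 202
Binary: 11001010
110xxxxx -> Class C (192-223)
Class C, default mask 255.255.255.0 (/24)


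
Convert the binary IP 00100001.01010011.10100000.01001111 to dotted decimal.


00100001 = 33
01010011 = 83
10100000 = 160
01001111 = 79
IP: 33.83.160.79


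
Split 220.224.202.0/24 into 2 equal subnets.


New prefix = 24 + 1 = 25
Each subnet has 128 addresses
  220.224.202.0/25
  220.224.202.128/25
Subnets: 220.224.202.0/25, 220.224.202.128/25


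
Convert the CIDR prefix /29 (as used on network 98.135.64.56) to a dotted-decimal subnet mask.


/29 means 29 network bits, 3 host bits
Binary: 11111111111111111111111111111000
Mask: 255.255.255.248


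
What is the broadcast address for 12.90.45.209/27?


Network: 12.90.45.192/27
Host bits = 5
Set all host bits to 1:
Broadcast: 12.90.45.223


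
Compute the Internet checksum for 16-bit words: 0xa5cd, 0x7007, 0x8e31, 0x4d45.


Sum all words (with carry folding):
+ 0xa5cd = 0xa5cd
+ 0x7007 = 0x15d5
+ 0x8e31 = 0xa406
+ 0x4d45 = 0xf14b
One's complement: ~0xf14b
Checksum = 0x0eb4


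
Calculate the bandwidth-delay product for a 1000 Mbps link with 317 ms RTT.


BDP = bandwidth * RTT
= 1000 Mbps * 317 ms
= 1000 * 1e6 * 317 / 1000 bits
= 317000000 bits
= 39625000 bytes
= 38696.2891 KB
BDP = 317000000 bits (39625000 bytes)


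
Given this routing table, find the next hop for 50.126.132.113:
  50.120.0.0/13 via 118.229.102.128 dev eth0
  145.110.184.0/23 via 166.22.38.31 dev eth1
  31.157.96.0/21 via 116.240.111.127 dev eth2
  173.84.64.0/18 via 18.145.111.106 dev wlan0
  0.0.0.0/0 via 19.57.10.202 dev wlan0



Longest prefix match for 50.126.132.113:
  /13 50.120.0.0: MATCH
  /23 145.110.184.0: no
  /21 31.157.96.0: no
  /18 173.84.64.0: no
  /0 0.0.0.0: MATCH
Selected: next-hop 118.229.102.128 via eth0 (matched /13)


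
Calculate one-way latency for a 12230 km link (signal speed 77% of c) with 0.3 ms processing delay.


Speed = 0.77 * 3e5 km/s = 231000 km/s
Propagation delay = 12230 / 231000 = 0.0529 s = 52.9437 ms
Processing delay = 0.3 ms
Total one-way latency = 53.2437 ms


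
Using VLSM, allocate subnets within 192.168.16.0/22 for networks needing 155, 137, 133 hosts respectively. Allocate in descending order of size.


155 hosts -> /24 (254 usable): 192.168.16.0/24
137 hosts -> /24 (254 usable): 192.168.17.0/24
133 hosts -> /24 (254 usable): 192.168.18.0/24
Allocation: 192.168.16.0/24 (155 hosts, 254 usable); 192.168.17.0/24 (137 hosts, 254 usable); 192.168.18.0/24 (133 hosts, 254 usable)


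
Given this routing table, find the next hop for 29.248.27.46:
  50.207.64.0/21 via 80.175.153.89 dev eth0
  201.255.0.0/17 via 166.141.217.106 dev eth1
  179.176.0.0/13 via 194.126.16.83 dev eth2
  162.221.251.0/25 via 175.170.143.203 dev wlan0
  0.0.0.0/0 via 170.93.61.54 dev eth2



Longest prefix match for 29.248.27.46:
  /21 50.207.64.0: no
  /17 201.255.0.0: no
  /13 179.176.0.0: no
  /25 162.221.251.0: no
  /0 0.0.0.0: MATCH
Selected: next-hop 170.93.61.54 via eth2 (matched /0)


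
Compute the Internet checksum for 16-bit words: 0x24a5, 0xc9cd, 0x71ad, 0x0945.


Sum all words (with carry folding):
+ 0x24a5 = 0x24a5
+ 0xc9cd = 0xee72
+ 0x71ad = 0x6020
+ 0x0945 = 0x6965
One's complement: ~0x6965
Checksum = 0x969a


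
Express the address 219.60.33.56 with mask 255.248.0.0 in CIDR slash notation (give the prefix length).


Binary: 11111111.11111000.00000000.00000000
Count leading 1s
Prefix: /13


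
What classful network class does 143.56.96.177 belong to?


First octet: 143
Binary: 10001111
10xxxxxx -> Class B (128-191)
Class B, default mask 255.255.0.0 (/16)


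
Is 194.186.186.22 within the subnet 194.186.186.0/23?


Subnet network: 194.186.186.0
Test IP AND mask: 194.186.186.0
Yes, 194.186.186.22 is in 194.186.186.0/23


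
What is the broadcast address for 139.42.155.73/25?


Network: 139.42.155.0/25
Host bits = 7
Set all host bits to 1:
Broadcast: 139.42.155.127


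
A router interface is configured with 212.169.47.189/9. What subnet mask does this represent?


/9 means 9 network bits, 23 host bits
Binary: 11111111100000000000000000000000
Mask: 255.128.0.0


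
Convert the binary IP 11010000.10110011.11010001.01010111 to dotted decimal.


11010000 = 208
10110011 = 179
11010001 = 209
01010111 = 87
IP: 208.179.209.87


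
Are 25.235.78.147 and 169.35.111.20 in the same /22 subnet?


Mask: 255.255.252.0
25.235.78.147 AND mask = 25.235.76.0
169.35.111.20 AND mask = 169.35.108.0
No, different subnets (25.235.76.0 vs 169.35.108.0)


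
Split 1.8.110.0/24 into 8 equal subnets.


New prefix = 24 + 3 = 27
Each subnet has 32 addresses
  1.8.110.0/27
  1.8.110.32/27
  1.8.110.64/27
  1.8.110.96/27
  1.8.110.128/27
  1.8.110.160/27
  1.8.110.192/27
  1.8.110.224/27
Subnets: 1.8.110.0/27, 1.8.110.32/27, 1.8.110.64/27, 1.8.110.96/27, 1.8.110.128/27, 1.8.110.160/27, 1.8.110.192/27, 1.8.110.224/27


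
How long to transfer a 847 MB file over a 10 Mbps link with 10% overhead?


Effective throughput = 10 * (1 - 10/100) = 9 Mbps
File size in Mb = 847 * 8 = 6776 Mb
Time = 6776 / 9
Time = 752.8889 seconds


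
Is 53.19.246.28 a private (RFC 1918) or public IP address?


RFC 1918 private ranges:
  10.0.0.0/8 (10.0.0.0 - 10.255.255.255)
  172.16.0.0/12 (172.16.0.0 - 172.31.255.255)
  192.168.0.0/16 (192.168.0.0 - 192.168.255.255)
Public (not in any RFC 1918 range)


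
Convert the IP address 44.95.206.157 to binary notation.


44 = 00101100
95 = 01011111
206 = 11001110
157 = 10011101
Binary: 00101100.01011111.11001110.10011101


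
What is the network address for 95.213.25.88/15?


IP:   01011111.11010101.00011001.01011000
Mask: 11111111.11111110.00000000.00000000
AND operation:
Net:  01011111.11010100.00000000.00000000
Network: 95.212.0.0/15


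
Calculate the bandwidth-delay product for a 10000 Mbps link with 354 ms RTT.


BDP = bandwidth * RTT
= 10000 Mbps * 354 ms
= 10000 * 1e6 * 354 / 1000 bits
= 3540000000 bits
= 442500000 bytes
= 432128.9062 KB
BDP = 3540000000 bits (442500000 bytes)


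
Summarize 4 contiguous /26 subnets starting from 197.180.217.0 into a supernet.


Original prefix: /26
Number of subnets: 4 = 2^2
New prefix = 26 - 2 = 24
Supernet: 197.180.217.0/24


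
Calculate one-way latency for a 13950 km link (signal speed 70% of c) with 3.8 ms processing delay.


Speed = 0.7 * 3e5 km/s = 210000 km/s
Propagation delay = 13950 / 210000 = 0.0664 s = 66.4286 ms
Processing delay = 3.8 ms
Total one-way latency = 70.2286 ms


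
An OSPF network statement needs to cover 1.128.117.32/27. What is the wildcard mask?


Subnet mask: 255.255.255.224
Wildcard = 255.255.255.255 - subnet mask
255 - 255 = 0
255 - 255 = 0
255 - 255 = 0
255 - 224 = 31
Wildcard: 0.0.0.31


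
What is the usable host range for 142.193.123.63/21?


Network: 142.193.120.0
Broadcast: 142.193.127.255
First usable = network + 1
Last usable = broadcast - 1
Range: 142.193.120.1 to 142.193.127.254


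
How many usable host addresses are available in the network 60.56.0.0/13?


Host bits = 32 - 13 = 19
Total addresses = 2^19 = 524288
Usable = total - 2 (network and broadcast)
Usable hosts: 524286


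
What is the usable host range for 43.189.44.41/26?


Network: 43.189.44.0
Broadcast: 43.189.44.63
First usable = network + 1
Last usable = broadcast - 1
Range: 43.189.44.1 to 43.189.44.62


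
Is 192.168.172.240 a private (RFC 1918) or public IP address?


RFC 1918 private ranges:
  10.0.0.0/8 (10.0.0.0 - 10.255.255.255)
  172.16.0.0/12 (172.16.0.0 - 172.31.255.255)
  192.168.0.0/16 (192.168.0.0 - 192.168.255.255)
Private (in 192.168.0.0/16)


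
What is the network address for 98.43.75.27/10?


IP:   01100010.00101011.01001011.00011011
Mask: 11111111.11000000.00000000.00000000
AND operation:
Net:  01100010.00000000.00000000.00000000
Network: 98.0.0.0/10


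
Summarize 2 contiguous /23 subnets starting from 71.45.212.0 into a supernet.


Original prefix: /23
Number of subnets: 2 = 2^1
New prefix = 23 - 1 = 22
Supernet: 71.45.212.0/22


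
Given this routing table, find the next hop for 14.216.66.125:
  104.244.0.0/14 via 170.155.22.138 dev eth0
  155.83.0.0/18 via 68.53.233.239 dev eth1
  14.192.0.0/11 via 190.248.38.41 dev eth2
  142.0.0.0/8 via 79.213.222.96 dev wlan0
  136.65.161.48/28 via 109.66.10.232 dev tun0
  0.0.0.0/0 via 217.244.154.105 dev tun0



Longest prefix match for 14.216.66.125:
  /14 104.244.0.0: no
  /18 155.83.0.0: no
  /11 14.192.0.0: MATCH
  /8 142.0.0.0: no
  /28 136.65.161.48: no
  /0 0.0.0.0: MATCH
Selected: next-hop 190.248.38.41 via eth2 (matched /11)


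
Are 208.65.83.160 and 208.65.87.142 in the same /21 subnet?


Mask: 255.255.248.0
208.65.83.160 AND mask = 208.65.80.0
208.65.87.142 AND mask = 208.65.80.0
Yes, same subnet (208.65.80.0)


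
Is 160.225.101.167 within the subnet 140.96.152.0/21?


Subnet network: 140.96.152.0
Test IP AND mask: 160.225.96.0
No, 160.225.101.167 is not in 140.96.152.0/21


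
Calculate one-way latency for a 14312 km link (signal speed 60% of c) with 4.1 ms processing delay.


Speed = 0.6 * 3e5 km/s = 180000 km/s
Propagation delay = 14312 / 180000 = 0.0795 s = 79.5111 ms
Processing delay = 4.1 ms
Total one-way latency = 83.6111 ms


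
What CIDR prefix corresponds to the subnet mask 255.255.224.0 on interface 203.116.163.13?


Binary: 11111111.11111111.11100000.00000000
Count leading 1s
Prefix: /19


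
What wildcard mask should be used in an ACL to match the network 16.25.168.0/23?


Subnet mask: 255.255.254.0
Wildcard = 255.255.255.255 - subnet mask
255 - 255 = 0
255 - 255 = 0
255 - 254 = 1
255 - 0 = 255
Wildcard: 0.0.1.255


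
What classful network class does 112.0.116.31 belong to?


First octet: 112
Binary: 01110000
0xxxxxxx -> Class A (1-126)
Class A, default mask 255.0.0.0 (/8)


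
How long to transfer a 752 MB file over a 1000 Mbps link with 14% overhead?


Effective throughput = 1000 * (1 - 14/100) = 860 Mbps
File size in Mb = 752 * 8 = 6016 Mb
Time = 6016 / 860
Time = 6.9953 seconds


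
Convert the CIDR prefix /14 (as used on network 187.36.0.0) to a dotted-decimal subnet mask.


/14 means 14 network bits, 18 host bits
Binary: 11111111111111000000000000000000
Mask: 255.252.0.0


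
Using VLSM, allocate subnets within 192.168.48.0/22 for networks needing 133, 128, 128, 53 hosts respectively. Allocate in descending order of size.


133 hosts -> /24 (254 usable): 192.168.48.0/24
128 hosts -> /24 (254 usable): 192.168.49.0/24
128 hosts -> /24 (254 usable): 192.168.50.0/24
53 hosts -> /26 (62 usable): 192.168.51.0/26
Allocation: 192.168.48.0/24 (133 hosts, 254 usable); 192.168.49.0/24 (128 hosts, 254 usable); 192.168.50.0/24 (128 hosts, 254 usable); 192.168.51.0/26 (53 hosts, 62 usable)


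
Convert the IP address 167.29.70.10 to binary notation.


167 = 10100111
29 = 00011101
70 = 01000110
10 = 00001010
Binary: 10100111.00011101.01000110.00001010


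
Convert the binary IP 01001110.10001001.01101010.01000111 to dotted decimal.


01001110 = 78
10001001 = 137
01101010 = 106
01000111 = 71
IP: 78.137.106.71


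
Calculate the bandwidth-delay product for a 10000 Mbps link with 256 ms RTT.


BDP = bandwidth * RTT
= 10000 Mbps * 256 ms
= 10000 * 1e6 * 256 / 1000 bits
= 2560000000 bits
= 320000000 bytes
= 312500 KB
BDP = 2560000000 bits (320000000 bytes)


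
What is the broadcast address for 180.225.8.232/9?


Network: 180.128.0.0/9
Host bits = 23
Set all host bits to 1:
Broadcast: 180.255.255.255


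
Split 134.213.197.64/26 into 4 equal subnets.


New prefix = 26 + 2 = 28
Each subnet has 16 addresses
  134.213.197.64/28
  134.213.197.80/28
  134.213.197.96/28
  134.213.197.112/28
Subnets: 134.213.197.64/28, 134.213.197.80/28, 134.213.197.96/28, 134.213.197.112/28


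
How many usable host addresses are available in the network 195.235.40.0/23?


Host bits = 32 - 23 = 9
Total addresses = 2^9 = 512
Usable = total - 2 (network and broadcast)
Usable hosts: 510


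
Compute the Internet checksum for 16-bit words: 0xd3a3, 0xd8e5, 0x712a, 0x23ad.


Sum all words (with carry folding):
+ 0xd3a3 = 0xd3a3
+ 0xd8e5 = 0xac89
+ 0x712a = 0x1db4
+ 0x23ad = 0x4161
One's complement: ~0x4161
Checksum = 0xbe9e


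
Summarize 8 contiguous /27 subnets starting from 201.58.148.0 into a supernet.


Original prefix: /27
Number of subnets: 8 = 2^3
New prefix = 27 - 3 = 24
Supernet: 201.58.148.0/24


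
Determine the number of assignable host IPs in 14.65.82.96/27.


Host bits = 32 - 27 = 5
Total addresses = 2^5 = 32
Usable = total - 2 (network and broadcast)
Usable hosts: 30


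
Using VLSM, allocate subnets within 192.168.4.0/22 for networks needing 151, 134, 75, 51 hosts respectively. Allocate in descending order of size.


151 hosts -> /24 (254 usable): 192.168.4.0/24
134 hosts -> /24 (254 usable): 192.168.5.0/24
75 hosts -> /25 (126 usable): 192.168.6.0/25
51 hosts -> /26 (62 usable): 192.168.6.128/26
Allocation: 192.168.4.0/24 (151 hosts, 254 usable); 192.168.5.0/24 (134 hosts, 254 usable); 192.168.6.0/25 (75 hosts, 126 usable); 192.168.6.128/26 (51 hosts, 62 usable)


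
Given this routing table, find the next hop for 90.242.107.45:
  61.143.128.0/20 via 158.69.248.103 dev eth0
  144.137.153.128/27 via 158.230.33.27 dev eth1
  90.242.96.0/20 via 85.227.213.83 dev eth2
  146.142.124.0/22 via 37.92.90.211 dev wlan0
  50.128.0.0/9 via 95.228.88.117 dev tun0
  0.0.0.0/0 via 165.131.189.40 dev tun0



Longest prefix match for 90.242.107.45:
  /20 61.143.128.0: no
  /27 144.137.153.128: no
  /20 90.242.96.0: MATCH
  /22 146.142.124.0: no
  /9 50.128.0.0: no
  /0 0.0.0.0: MATCH
Selected: next-hop 85.227.213.83 via eth2 (matched /20)


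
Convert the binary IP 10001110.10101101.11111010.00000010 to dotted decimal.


10001110 = 142
10101101 = 173
11111010 = 250
00000010 = 2
IP: 142.173.250.2


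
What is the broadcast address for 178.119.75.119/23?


Network: 178.119.74.0/23
Host bits = 9
Set all host bits to 1:
Broadcast: 178.119.75.255


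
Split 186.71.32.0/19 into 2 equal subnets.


New prefix = 19 + 1 = 20
Each subnet has 4096 addresses
  186.71.32.0/20
  186.71.48.0/20
Subnets: 186.71.32.0/20, 186.71.48.0/20


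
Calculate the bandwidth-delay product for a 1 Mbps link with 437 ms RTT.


BDP = bandwidth * RTT
= 1 Mbps * 437 ms
= 1 * 1e6 * 437 / 1000 bits
= 437000 bits
= 54625 bytes
= 53.3447 KB
BDP = 437000 bits (54625 bytes)


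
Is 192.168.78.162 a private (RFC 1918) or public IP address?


RFC 1918 private ranges:
  10.0.0.0/8 (10.0.0.0 - 10.255.255.255)
  172.16.0.0/12 (172.16.0.0 - 172.31.255.255)
  192.168.0.0/16 (192.168.0.0 - 192.168.255.255)
Private (in 192.168.0.0/16)


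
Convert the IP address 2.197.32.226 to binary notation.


2 = 00000010
197 = 11000101
32 = 00100000
226 = 11100010
Binary: 00000010.11000101.00100000.11100010


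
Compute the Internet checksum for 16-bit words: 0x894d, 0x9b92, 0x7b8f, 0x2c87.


Sum all words (with carry folding):
+ 0x894d = 0x894d
+ 0x9b92 = 0x24e0
+ 0x7b8f = 0xa06f
+ 0x2c87 = 0xccf6
One's complement: ~0xccf6
Checksum = 0x3309


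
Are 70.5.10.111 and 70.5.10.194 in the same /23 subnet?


Mask: 255.255.254.0
70.5.10.111 AND mask = 70.5.10.0
70.5.10.194 AND mask = 70.5.10.0
Yes, same subnet (70.5.10.0)


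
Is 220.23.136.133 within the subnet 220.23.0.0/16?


Subnet network: 220.23.0.0
Test IP AND mask: 220.23.0.0
Yes, 220.23.136.133 is in 220.23.0.0/16


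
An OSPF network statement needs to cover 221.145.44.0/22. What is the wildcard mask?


Subnet mask: 255.255.252.0
Wildcard = 255.255.255.255 - subnet mask
255 - 255 = 0
255 - 255 = 0
255 - 252 = 3
255 - 0 = 255
Wildcard: 0.0.3.255


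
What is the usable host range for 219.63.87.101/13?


Network: 219.56.0.0
Broadcast: 219.63.255.255
First usable = network + 1
Last usable = broadcast - 1
Range: 219.56.0.1 to 219.63.255.254


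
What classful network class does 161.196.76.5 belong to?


First octet: 161
Binary: 10100001
10xxxxxx -> Class B (128-191)
Class B, default mask 255.255.0.0 (/16)


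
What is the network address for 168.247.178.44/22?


IP:   10101000.11110111.10110010.00101100
Mask: 11111111.11111111.11111100.00000000
AND operation:
Net:  10101000.11110111.10110000.00000000
Network: 168.247.176.0/22


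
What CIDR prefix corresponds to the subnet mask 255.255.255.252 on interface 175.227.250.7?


Binary: 11111111.11111111.11111111.11111100
Count leading 1s
Prefix: /30


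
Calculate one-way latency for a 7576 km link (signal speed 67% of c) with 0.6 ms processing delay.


Speed = 0.67 * 3e5 km/s = 201000 km/s
Propagation delay = 7576 / 201000 = 0.0377 s = 37.6915 ms
Processing delay = 0.6 ms
Total one-way latency = 38.2915 ms


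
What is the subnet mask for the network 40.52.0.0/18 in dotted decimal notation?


/18 means 18 network bits, 14 host bits
Binary: 11111111111111111100000000000000
Mask: 255.255.192.0


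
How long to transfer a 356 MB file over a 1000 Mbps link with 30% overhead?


Effective throughput = 1000 * (1 - 30/100) = 700 Mbps
File size in Mb = 356 * 8 = 2848 Mb
Time = 2848 / 700
Time = 4.0686 seconds


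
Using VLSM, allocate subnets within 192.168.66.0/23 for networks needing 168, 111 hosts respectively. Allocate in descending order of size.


168 hosts -> /24 (254 usable): 192.168.66.0/24
111 hosts -> /25 (126 usable): 192.168.67.0/25
Allocation: 192.168.66.0/24 (168 hosts, 254 usable); 192.168.67.0/25 (111 hosts, 126 usable)


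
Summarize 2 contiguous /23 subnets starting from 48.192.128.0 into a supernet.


Original prefix: /23
Number of subnets: 2 = 2^1
New prefix = 23 - 1 = 22
Supernet: 48.192.128.0/22


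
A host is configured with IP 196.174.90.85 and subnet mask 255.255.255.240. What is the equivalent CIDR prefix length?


Binary: 11111111.11111111.11111111.11110000
Count leading 1s
Prefix: /28


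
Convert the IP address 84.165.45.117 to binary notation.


84 = 01010100
165 = 10100101
45 = 00101101
117 = 01110101
Binary: 01010100.10100101.00101101.01110101


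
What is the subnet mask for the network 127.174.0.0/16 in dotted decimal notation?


/16 means 16 network bits, 16 host bits
Binary: 11111111111111110000000000000000
Mask: 255.255.0.0


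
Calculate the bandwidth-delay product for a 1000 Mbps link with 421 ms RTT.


BDP = bandwidth * RTT
= 1000 Mbps * 421 ms
= 1000 * 1e6 * 421 / 1000 bits
= 421000000 bits
= 52625000 bytes
= 51391.6016 KB
BDP = 421000000 bits (52625000 bytes)


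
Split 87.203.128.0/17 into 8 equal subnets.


New prefix = 17 + 3 = 20
Each subnet has 4096 addresses
  87.203.128.0/20
  87.203.144.0/20
  87.203.160.0/20
  87.203.176.0/20
  87.203.192.0/20
  87.203.208.0/20
  87.203.224.0/20
  87.203.240.0/20
Subnets: 87.203.128.0/20, 87.203.144.0/20, 87.203.160.0/20, 87.203.176.0/20, 87.203.192.0/20, 87.203.208.0/20, 87.203.224.0/20, 87.203.240.0/20


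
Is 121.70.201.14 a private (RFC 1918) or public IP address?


RFC 1918 private ranges:
  10.0.0.0/8 (10.0.0.0 - 10.255.255.255)
  172.16.0.0/12 (172.16.0.0 - 172.31.255.255)
  192.168.0.0/16 (192.168.0.0 - 192.168.255.255)
Public (not in any RFC 1918 range)


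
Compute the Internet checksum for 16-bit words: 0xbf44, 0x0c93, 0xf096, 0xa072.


Sum all words (with carry folding):
+ 0xbf44 = 0xbf44
+ 0x0c93 = 0xcbd7
+ 0xf096 = 0xbc6e
+ 0xa072 = 0x5ce1
One's complement: ~0x5ce1
Checksum = 0xa31e


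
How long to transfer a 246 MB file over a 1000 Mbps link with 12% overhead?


Effective throughput = 1000 * (1 - 12/100) = 880 Mbps
File size in Mb = 246 * 8 = 1968 Mb
Time = 1968 / 880
Time = 2.2364 seconds


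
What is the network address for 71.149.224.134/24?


IP:   01000111.10010101.11100000.10000110
Mask: 11111111.11111111.11111111.00000000
AND operation:
Net:  01000111.10010101.11100000.00000000
Network: 71.149.224.0/24


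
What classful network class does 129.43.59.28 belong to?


First octet: 129
Binary: 10000001
10xxxxxx -> Class B (128-191)
Class B, default mask 255.255.0.0 (/16)


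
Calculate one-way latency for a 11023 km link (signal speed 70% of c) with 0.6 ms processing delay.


Speed = 0.7 * 3e5 km/s = 210000 km/s
Propagation delay = 11023 / 210000 = 0.0525 s = 52.4905 ms
Processing delay = 0.6 ms
Total one-way latency = 53.0905 ms


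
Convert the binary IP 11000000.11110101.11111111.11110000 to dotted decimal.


11000000 = 192
11110101 = 245
11111111 = 255
11110000 = 240
IP: 192.245.255.240


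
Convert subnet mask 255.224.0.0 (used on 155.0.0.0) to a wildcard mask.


Subnet mask: 255.224.0.0
Wildcard = 255.255.255.255 - subnet mask
255 - 255 = 0
255 - 224 = 31
255 - 0 = 255
255 - 0 = 255
Wildcard: 0.31.255.255


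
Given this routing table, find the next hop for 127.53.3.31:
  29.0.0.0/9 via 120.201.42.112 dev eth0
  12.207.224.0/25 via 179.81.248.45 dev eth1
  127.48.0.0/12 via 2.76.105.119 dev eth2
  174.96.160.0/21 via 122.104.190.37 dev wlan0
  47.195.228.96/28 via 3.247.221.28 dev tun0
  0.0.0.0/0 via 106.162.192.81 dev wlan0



Longest prefix match for 127.53.3.31:
  /9 29.0.0.0: no
  /25 12.207.224.0: no
  /12 127.48.0.0: MATCH
  /21 174.96.160.0: no
  /28 47.195.228.96: no
  /0 0.0.0.0: MATCH
Selected: next-hop 2.76.105.119 via eth2 (matched /12)


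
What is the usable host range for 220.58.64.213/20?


Network: 220.58.64.0
Broadcast: 220.58.79.255
First usable = network + 1
Last usable = broadcast - 1
Range: 220.58.64.1 to 220.58.79.254


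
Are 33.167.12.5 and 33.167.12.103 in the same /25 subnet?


Mask: 255.255.255.128
33.167.12.5 AND mask = 33.167.12.0
33.167.12.103 AND mask = 33.167.12.0
Yes, same subnet (33.167.12.0)


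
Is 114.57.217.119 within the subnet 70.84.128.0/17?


Subnet network: 70.84.128.0
Test IP AND mask: 114.57.128.0
No, 114.57.217.119 is not in 70.84.128.0/17


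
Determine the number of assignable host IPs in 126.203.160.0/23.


Host bits = 32 - 23 = 9
Total addresses = 2^9 = 512
Usable = total - 2 (network and broadcast)
Usable hosts: 510


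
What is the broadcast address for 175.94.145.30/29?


Network: 175.94.145.24/29
Host bits = 3
Set all host bits to 1:
Broadcast: 175.94.145.31


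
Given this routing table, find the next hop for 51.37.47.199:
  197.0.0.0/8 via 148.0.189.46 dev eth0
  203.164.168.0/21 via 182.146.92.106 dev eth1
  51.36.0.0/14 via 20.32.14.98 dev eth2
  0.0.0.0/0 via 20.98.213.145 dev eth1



Longest prefix match for 51.37.47.199:
  /8 197.0.0.0: no
  /21 203.164.168.0: no
  /14 51.36.0.0: MATCH
  /0 0.0.0.0: MATCH
Selected: next-hop 20.32.14.98 via eth2 (matched /14)


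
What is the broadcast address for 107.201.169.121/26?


Network: 107.201.169.64/26
Host bits = 6
Set all host bits to 1:
Broadcast: 107.201.169.127


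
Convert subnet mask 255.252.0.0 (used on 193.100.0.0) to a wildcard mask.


Subnet mask: 255.252.0.0
Wildcard = 255.255.255.255 - subnet mask
255 - 255 = 0
255 - 252 = 3
255 - 0 = 255
255 - 0 = 255
Wildcard: 0.3.255.255


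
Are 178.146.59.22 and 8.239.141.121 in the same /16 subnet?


Mask: 255.255.0.0
178.146.59.22 AND mask = 178.146.0.0
8.239.141.121 AND mask = 8.239.0.0
No, different subnets (178.146.0.0 vs 8.239.0.0)


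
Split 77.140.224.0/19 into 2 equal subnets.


New prefix = 19 + 1 = 20
Each subnet has 4096 addresses
  77.140.224.0/20
  77.140.240.0/20
Subnets: 77.140.224.0/20, 77.140.240.0/20


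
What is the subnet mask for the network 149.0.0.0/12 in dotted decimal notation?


/12 means 12 network bits, 20 host bits
Binary: 11111111111100000000000000000000
Mask: 255.240.0.0


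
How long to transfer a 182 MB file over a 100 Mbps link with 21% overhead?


Effective throughput = 100 * (1 - 21/100) = 79 Mbps
File size in Mb = 182 * 8 = 1456 Mb
Time = 1456 / 79
Time = 18.4304 seconds


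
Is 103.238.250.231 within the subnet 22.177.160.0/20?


Subnet network: 22.177.160.0
Test IP AND mask: 103.238.240.0
No, 103.238.250.231 is not in 22.177.160.0/20


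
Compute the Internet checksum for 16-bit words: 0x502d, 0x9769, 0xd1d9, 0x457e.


Sum all words (with carry folding):
+ 0x502d = 0x502d
+ 0x9769 = 0xe796
+ 0xd1d9 = 0xb970
+ 0x457e = 0xfeee
One's complement: ~0xfeee
Checksum = 0x0111


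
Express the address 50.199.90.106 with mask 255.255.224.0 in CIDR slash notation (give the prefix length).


Binary: 11111111.11111111.11100000.00000000
Count leading 1s
Prefix: /19


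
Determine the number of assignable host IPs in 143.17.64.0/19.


Host bits = 32 - 19 = 13
Total addresses = 2^13 = 8192
Usable = total - 2 (network and broadcast)
Usable hosts: 8190


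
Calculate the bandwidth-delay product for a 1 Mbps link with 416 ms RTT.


BDP = bandwidth * RTT
= 1 Mbps * 416 ms
= 1 * 1e6 * 416 / 1000 bits
= 416000 bits
= 52000 bytes
= 50.7812 KB
BDP = 416000 bits (52000 bytes)


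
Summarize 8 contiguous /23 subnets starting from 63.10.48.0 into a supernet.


Original prefix: /23
Number of subnets: 8 = 2^3
New prefix = 23 - 3 = 20
Supernet: 63.10.48.0/20


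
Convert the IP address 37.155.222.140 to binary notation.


37 = 00100101
155 = 10011011
222 = 11011110
140 = 10001100
Binary: 00100101.10011011.11011110.10001100


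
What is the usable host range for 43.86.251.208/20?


Network: 43.86.240.0
Broadcast: 43.86.255.255
First usable = network + 1
Last usable = broadcast - 1
Range: 43.86.240.1 to 43.86.255.254


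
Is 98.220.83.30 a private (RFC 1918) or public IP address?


RFC 1918 private ranges:
  10.0.0.0/8 (10.0.0.0 - 10.255.255.255)
  172.16.0.0/12 (172.16.0.0 - 172.31.255.255)
  192.168.0.0/16 (192.168.0.0 - 192.168.255.255)
Public (not in any RFC 1918 range)


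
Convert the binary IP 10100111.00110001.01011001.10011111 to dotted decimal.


10100111 = 167
00110001 = 49
01011001 = 89
10011111 = 159
IP: 167.49.89.159


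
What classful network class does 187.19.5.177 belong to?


First octet: 187
Binary: 10111011
10xxxxxx -> Class B (128-191)
Class B, default mask 255.255.0.0 (/16)


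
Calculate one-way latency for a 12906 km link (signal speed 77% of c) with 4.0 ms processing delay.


Speed = 0.77 * 3e5 km/s = 231000 km/s
Propagation delay = 12906 / 231000 = 0.0559 s = 55.8701 ms
Processing delay = 4.0 ms
Total one-way latency = 59.8701 ms


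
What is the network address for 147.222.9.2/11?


IP:   10010011.11011110.00001001.00000010
Mask: 11111111.11100000.00000000.00000000
AND operation:
Net:  10010011.11000000.00000000.00000000
Network: 147.192.0.0/11


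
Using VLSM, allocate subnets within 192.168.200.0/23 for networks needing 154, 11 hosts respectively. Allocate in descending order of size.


154 hosts -> /24 (254 usable): 192.168.200.0/24
11 hosts -> /28 (14 usable): 192.168.201.0/28
Allocation: 192.168.200.0/24 (154 hosts, 254 usable); 192.168.201.0/28 (11 hosts, 14 usable)


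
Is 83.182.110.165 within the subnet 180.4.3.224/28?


Subnet network: 180.4.3.224
Test IP AND mask: 83.182.110.160
No, 83.182.110.165 is not in 180.4.3.224/28


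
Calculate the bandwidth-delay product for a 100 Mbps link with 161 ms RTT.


BDP = bandwidth * RTT
= 100 Mbps * 161 ms
= 100 * 1e6 * 161 / 1000 bits
= 16100000 bits
= 2012500 bytes
= 1965.332 KB
BDP = 16100000 bits (2012500 bytes)


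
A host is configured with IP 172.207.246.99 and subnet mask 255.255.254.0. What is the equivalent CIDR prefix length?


Binary: 11111111.11111111.11111110.00000000
Count leading 1s
Prefix: /23


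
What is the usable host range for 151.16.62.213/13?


Network: 151.16.0.0
Broadcast: 151.23.255.255
First usable = network + 1
Last usable = broadcast - 1
Range: 151.16.0.1 to 151.23.255.254


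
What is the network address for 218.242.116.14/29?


IP:   11011010.11110010.01110100.00001110
Mask: 11111111.11111111.11111111.11111000
AND operation:
Net:  11011010.11110010.01110100.00001000
Network: 218.242.116.8/29


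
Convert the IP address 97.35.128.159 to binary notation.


97 = 01100001
35 = 00100011
128 = 10000000
159 = 10011111
Binary: 01100001.00100011.10000000.10011111


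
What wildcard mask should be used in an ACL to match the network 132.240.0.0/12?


Subnet mask: 255.240.0.0
Wildcard = 255.255.255.255 - subnet mask
255 - 255 = 0
255 - 240 = 15
255 - 0 = 255
255 - 0 = 255
Wildcard: 0.15.255.255


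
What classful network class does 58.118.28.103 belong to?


First octet: 58
Binary: 00111010
0xxxxxxx -> Class A (1-126)
Class A, default mask 255.0.0.0 (/8)


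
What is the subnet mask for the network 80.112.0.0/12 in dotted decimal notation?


/12 means 12 network bits, 20 host bits
Binary: 11111111111100000000000000000000
Mask: 255.240.0.0


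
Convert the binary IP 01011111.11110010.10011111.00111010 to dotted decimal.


01011111 = 95
11110010 = 242
10011111 = 159
00111010 = 58
IP: 95.242.159.58


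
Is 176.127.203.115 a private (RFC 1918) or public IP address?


RFC 1918 private ranges:
  10.0.0.0/8 (10.0.0.0 - 10.255.255.255)
  172.16.0.0/12 (172.16.0.0 - 172.31.255.255)
  192.168.0.0/16 (192.168.0.0 - 192.168.255.255)
Public (not in any RFC 1918 range)


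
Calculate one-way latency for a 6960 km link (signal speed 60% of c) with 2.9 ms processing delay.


Speed = 0.6 * 3e5 km/s = 180000 km/s
Propagation delay = 6960 / 180000 = 0.0387 s = 38.6667 ms
Processing delay = 2.9 ms
Total one-way latency = 41.5667 ms


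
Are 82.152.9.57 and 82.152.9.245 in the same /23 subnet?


Mask: 255.255.254.0
82.152.9.57 AND mask = 82.152.8.0
82.152.9.245 AND mask = 82.152.8.0
Yes, same subnet (82.152.8.0)


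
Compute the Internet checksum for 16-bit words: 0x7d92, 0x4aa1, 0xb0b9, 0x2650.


Sum all words (with carry folding):
+ 0x7d92 = 0x7d92
+ 0x4aa1 = 0xc833
+ 0xb0b9 = 0x78ed
+ 0x2650 = 0x9f3d
One's complement: ~0x9f3d
Checksum = 0x60c2


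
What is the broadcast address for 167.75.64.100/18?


Network: 167.75.64.0/18
Host bits = 14
Set all host bits to 1:
Broadcast: 167.75.127.255


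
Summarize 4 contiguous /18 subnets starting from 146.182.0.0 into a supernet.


Original prefix: /18
Number of subnets: 4 = 2^2
New prefix = 18 - 2 = 16
Supernet: 146.182.0.0/16


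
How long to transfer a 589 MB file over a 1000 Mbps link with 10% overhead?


Effective throughput = 1000 * (1 - 10/100) = 900 Mbps
File size in Mb = 589 * 8 = 4712 Mb
Time = 4712 / 900
Time = 5.2356 seconds


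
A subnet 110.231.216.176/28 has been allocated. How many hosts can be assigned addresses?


Host bits = 32 - 28 = 4
Total addresses = 2^4 = 16
Usable = total - 2 (network and broadcast)
Usable hosts: 14


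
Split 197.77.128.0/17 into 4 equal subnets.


New prefix = 17 + 2 = 19
Each subnet has 8192 addresses
  197.77.128.0/19
  197.77.160.0/19
  197.77.192.0/19
  197.77.224.0/19
Subnets: 197.77.128.0/19, 197.77.160.0/19, 197.77.192.0/19, 197.77.224.0/19


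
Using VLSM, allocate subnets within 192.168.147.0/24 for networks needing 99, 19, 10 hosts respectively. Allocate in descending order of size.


99 hosts -> /25 (126 usable): 192.168.147.0/25
19 hosts -> /27 (30 usable): 192.168.147.128/27
10 hosts -> /28 (14 usable): 192.168.147.160/28
Allocation: 192.168.147.0/25 (99 hosts, 126 usable); 192.168.147.128/27 (19 hosts, 30 usable); 192.168.147.160/28 (10 hosts, 14 usable)


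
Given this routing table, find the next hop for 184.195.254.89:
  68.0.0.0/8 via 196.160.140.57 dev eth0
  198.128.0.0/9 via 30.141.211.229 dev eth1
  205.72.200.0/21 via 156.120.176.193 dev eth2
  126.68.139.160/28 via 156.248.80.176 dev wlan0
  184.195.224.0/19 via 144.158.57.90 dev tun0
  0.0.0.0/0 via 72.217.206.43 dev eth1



Longest prefix match for 184.195.254.89:
  /8 68.0.0.0: no
  /9 198.128.0.0: no
  /21 205.72.200.0: no
  /28 126.68.139.160: no
  /19 184.195.224.0: MATCH
  /0 0.0.0.0: MATCH
Selected: next-hop 144.158.57.90 via tun0 (matched /19)


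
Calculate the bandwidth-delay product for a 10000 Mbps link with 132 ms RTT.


BDP = bandwidth * RTT
= 10000 Mbps * 132 ms
= 10000 * 1e6 * 132 / 1000 bits
= 1320000000 bits
= 165000000 bytes
= 161132.8125 KB
BDP = 1320000000 bits (165000000 bytes)


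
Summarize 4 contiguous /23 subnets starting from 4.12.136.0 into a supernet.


Original prefix: /23
Number of subnets: 4 = 2^2
New prefix = 23 - 2 = 21
Supernet: 4.12.136.0/21


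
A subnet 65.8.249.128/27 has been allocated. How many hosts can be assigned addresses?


Host bits = 32 - 27 = 5
Total addresses = 2^5 = 32
Usable = total - 2 (network and broadcast)
Usable hosts: 30


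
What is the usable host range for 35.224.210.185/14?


Network: 35.224.0.0
Broadcast: 35.227.255.255
First usable = network + 1
Last usable = broadcast - 1
Range: 35.224.0.1 to 35.227.255.254
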